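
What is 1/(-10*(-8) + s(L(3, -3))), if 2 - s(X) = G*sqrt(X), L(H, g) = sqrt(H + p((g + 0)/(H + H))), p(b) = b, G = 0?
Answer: 1/82 ≈ 0.012195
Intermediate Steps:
L(H, g) = sqrt(H + g/(2*H)) (L(H, g) = sqrt(H + (g + 0)/(H + H)) = sqrt(H + g/((2*H))) = sqrt(H + g*(1/(2*H))) = sqrt(H + g/(2*H)))
s(X) = 2 (s(X) = 2 - 0*sqrt(X) = 2 - 1*0 = 2 + 0 = 2)
1/(-10*(-8) + s(L(3, -3))) = 1/(-10*(-8) + 2) = 1/(80 + 2) = 1/82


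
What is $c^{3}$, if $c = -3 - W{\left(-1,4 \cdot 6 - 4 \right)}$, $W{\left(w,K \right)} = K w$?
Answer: $4913$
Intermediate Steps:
$c = 17$ ($c = -3 - \left(4 \cdot 6 - 4\right) \left(-1\right) = -3 - \left(24 - 4\right) \left(-1\right) = -3 - 20 \left(-1\right) = -3 - -20 = -3 + 20 = 17$)
$c^{3} = 17^{3} = 4913$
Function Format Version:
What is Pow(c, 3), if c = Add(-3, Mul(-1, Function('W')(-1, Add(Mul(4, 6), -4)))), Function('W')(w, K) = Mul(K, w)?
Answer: 4913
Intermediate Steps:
c = 17 (c = Add(-3, Mul(-1, Mul(Add(Mul(4, 6), -4), -1))) = Add(-3, Mul(-1, Mul(Add(24, -4), -1))) = Add(-3, Mul(-1, Mul(20, -1))) = Add(-3, Mul(-1, -20)) = Add(-3, 20) = 17)
Pow(c, 3) = Pow(17, 3) = 4913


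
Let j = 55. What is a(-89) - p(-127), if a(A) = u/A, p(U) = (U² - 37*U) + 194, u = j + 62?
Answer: -1871075/89 ≈ -21023.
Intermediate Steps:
u = 117 (u = 55 + 62 = 117)
p(U) = 194 + U² - 37*U
a(A) = 117/A
a(-89) - p(-127) = 117/(-89) - (194 + (-127)² - 37*(-127)) = 117*(-1/89) - (194 + 16129 + 4699) = -117/89 - 1*21022 = -117/89 - 21022 = -1871075/89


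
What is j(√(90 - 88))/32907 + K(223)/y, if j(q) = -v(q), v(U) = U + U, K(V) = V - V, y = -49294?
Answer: -2*√2/32907 ≈ -8.5952e-5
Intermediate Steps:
K(V) = 0
v(U) = 2*U
j(q) = -2*q
j(√(90 - 88))/32907 + K(223)/y = -2*√(90 - 88)/32907 + 0/(-49294) = -2*√2*(1/32907) + 0*(-1/49294) = -2*√2/32907 + 0 = -2*√2/32907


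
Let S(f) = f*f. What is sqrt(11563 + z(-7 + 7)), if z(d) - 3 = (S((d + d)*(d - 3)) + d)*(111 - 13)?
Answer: sqrt(11566) ≈ 107.55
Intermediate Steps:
S(f) = f**2
z(d) = 3 + 98*d + 392*d**2*(-3 + d)**2 (z(d) = 3 + (((d + d)*(d - 3))**2 + d)*(111 - 13) = 3 + (((2*d)*(-3 + d))**2 + d)*98 = 3 + ((2*d*(-3 + d))**2 + d)*98 = 3 + (4*d**2*(-3 + d)**2 + d)*98 = 3 + (d + 4*d**2*(-3 + d)**2)*98 = 3 + (98*d + 392*d**2*(-3 + d)**2) = 3 + 98*d + 392*d**2*(-3 + d)**2)
sqrt(11563 + z(-7 + 7)) = sqrt(11563 + (3 + 98*(-7 + 7) + 392*(-7 + 7)**2*(-3 + (-7 + 7))**2)) = sqrt(11563 + (3 + 98*0 + 392*0**2*(-3 + 0)**2)) = sqrt(11563 + (3 + 0 + 392*0*(-3)**2)) = sqrt(11563 + (3 + 0 + 392*0*9)) = sqrt(11563 + (3 + 0 + 0)) = sqrt(11563 + 3) = sqrt(11566)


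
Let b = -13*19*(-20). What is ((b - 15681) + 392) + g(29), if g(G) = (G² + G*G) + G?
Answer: -8638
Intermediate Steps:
g(G) = G + 2*G² (g(G) = (G² + G²) + G = 2*G² + G = G + 2*G²)
b = 4940 (b = -247*(-20) = 4940)
((b - 15681) + 392) + g(29) = ((4940 - 15681) + 392) + 29*(1 + 2*29) = (-10741 + 392) + 29*(1 + 58) = -10349 + 29*59 = -10349 + 1711 = -8638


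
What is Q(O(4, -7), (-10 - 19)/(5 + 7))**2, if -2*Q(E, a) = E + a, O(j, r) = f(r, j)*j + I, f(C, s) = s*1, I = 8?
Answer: 67081/576 ≈ 116.46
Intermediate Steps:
f(C, s) = s
O(j, r) = 8 + j**2 (O(j, r) = j*j + 8 = j**2 + 8 = 8 + j**2)
Q(E, a) = -E/2 - a/2 (Q(E, a) = -(E + a)/2 = -E/2 - a/2)
Q(O(4, -7), (-10 - 19)/(5 + 7))**2 = (-(8 + 4**2)/2 - (-10 - 19)/(2*(5 + 7)))**2 = (-(8 + 16)/2 - (-29)/(2*12))**2 = (-1/2*24 - (-29)/(2*12))**2 = (-12 - 1/2*(-29/12))**2 = (-12 + 29/24)**2 = (-259/24)**2 = 67081/576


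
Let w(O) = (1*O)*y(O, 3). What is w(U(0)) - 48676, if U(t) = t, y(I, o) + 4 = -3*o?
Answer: -48676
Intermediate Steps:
y(I, o) = -4 - 3*o
w(O) = -13*O (w(O) = (1*O)*(-4 - 3*3) = O*(-4 - 9) = O*(-13) = -13*O)
w(U(0)) - 48676 = -13*0 - 48676 = 0 - 48676 = -48676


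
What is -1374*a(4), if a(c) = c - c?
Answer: 0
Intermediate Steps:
a(c) = 0
-1374*a(4) = -1374*0 = 0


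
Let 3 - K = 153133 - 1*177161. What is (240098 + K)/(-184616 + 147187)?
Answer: -264129/37429 ≈ -7.0568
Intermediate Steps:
K = 24031 (K = 3 - (153133 - 1*177161) = 3 - (153133 - 177161) = 3 - 1*(-24028) = 3 + 24028 = 24031)
(240098 + K)/(-184616 + 147187) = (240098 + 24031)/(-184616 + 147187) = 264129/(-37429) = 264129*(-1/37429) = -264129/37429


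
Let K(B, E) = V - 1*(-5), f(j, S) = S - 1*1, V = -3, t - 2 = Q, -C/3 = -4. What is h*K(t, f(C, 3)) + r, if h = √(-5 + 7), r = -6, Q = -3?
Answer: -6 + 2*√2 ≈ -3.1716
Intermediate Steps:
C = 12 (C = -3*(-4) = 12)
t = -1 (t = 2 - 3 = -1)
f(j, S) = -1 + S (f(j, S) = S - 1 = -1 + S)
K(B, E) = 2 (K(B, E) = -3 - 1*(-5) = -3 + 5 = 2)
h = √2 ≈ 1.4142
h*K(t, f(C, 3)) + r = √2*2 - 6 = 2*√2 - 6 = -6 + 2*√2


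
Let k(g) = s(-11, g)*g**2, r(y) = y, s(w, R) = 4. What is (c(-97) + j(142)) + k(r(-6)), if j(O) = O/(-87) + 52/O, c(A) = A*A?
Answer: 59001061/6177 ≈ 9551.7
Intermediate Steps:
c(A) = A**2
j(O) = 52/O - O/87 (j(O) = O*(-1/87) + 52/O = -O/87 + 52/O = 52/O - O/87)
k(g) = 4*g**2
(c(-97) + j(142)) + k(r(-6)) = ((-97)**2 + (52/142 - 1/87*142)) + 4*(-6)**2 = (9409 + (52*(1/142) - 142/87)) + 4*36 = (9409 + (26/71 - 142/87)) + 144 = (9409 - 7820/6177) + 144 = 58111573/6177 + 144 = 59001061/6177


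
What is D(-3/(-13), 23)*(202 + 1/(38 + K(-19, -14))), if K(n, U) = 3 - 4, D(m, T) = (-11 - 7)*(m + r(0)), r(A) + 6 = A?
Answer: 776250/37 ≈ 20980.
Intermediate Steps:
r(A) = -6 + A
D(m, T) = 108 - 18*m (D(m, T) = (-11 - 7)*(m + (-6 + 0)) = -18*(m - 6) = -18*(-6 + m) = 108 - 18*m)
K(n, U) = -1
D(-3/(-13), 23)*(202 + 1/(38 + K(-19, -14))) = (108 - (-54)/(-13))*(202 + 1/(38 - 1)) = (108 - (-54)*(-1)/13)*(202 + 1/37) = (108 - 18*3/13)*(202 + 1/37) = (108 - 54/13)*(7475/37) = (1350/13)*(7475/37) = 776250/37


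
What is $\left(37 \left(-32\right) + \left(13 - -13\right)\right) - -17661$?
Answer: $16503$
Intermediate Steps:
$\left(37 \left(-32\right) + \left(13 - -13\right)\right) - -17661 = \left(-1184 + \left(13 + 13\right)\right) + 17661 = \left(-1184 + 26\right) + 17661 = -1158 + 17661 = 16503$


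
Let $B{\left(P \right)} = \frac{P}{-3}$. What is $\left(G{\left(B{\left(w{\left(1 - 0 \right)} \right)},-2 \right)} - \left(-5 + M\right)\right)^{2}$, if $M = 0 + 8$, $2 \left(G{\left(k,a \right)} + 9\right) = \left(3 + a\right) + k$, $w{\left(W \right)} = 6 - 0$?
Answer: $\frac{625}{4} \approx 156.25$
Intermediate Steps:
$w{\left(W \right)} = 6$ ($w{\left(W \right)} = 6 + 0 = 6$)
$B{\left(P \right)} = - \frac{P}{3}$ ($B{\left(P \right)} = P \left(- \frac{1}{3}\right) = - \frac{P}{3}$)
$G{\left(k,a \right)} = - \frac{15}{2} + \frac{a}{2} + \frac{k}{2}$ ($G{\left(k,a \right)} = -9 + \frac{\left(3 + a\right) + k}{2} = -9 + \frac{3 + a + k}{2} = -9 + \left(\frac{3}{2} + \frac{a}{2} + \frac{k}{2}\right) = - \frac{15}{2} + \frac{a}{2} + \frac{k}{2}$)
$M = 8$
$\left(G{\left(B{\left(w{\left(1 - 0 \right)} \right)},-2 \right)} - \left(-5 + M\right)\right)^{2} = \left(\left(- \frac{15}{2} + \frac{1}{2} \left(-2\right) + \frac{\left(- \frac{1}{3}\right) 6}{2}\right) + \left(\left(-8 + 13\right) - 8\right)\right)^{2} = \left(\left(- \frac{15}{2} - 1 + \frac{1}{2} \left(-2\right)\right) + \left(5 - 8\right)\right)^{2} = \left(\left(- \frac{15}{2} - 1 - 1\right) - 3\right)^{2} = \left(- \frac{19}{2} - 3\right)^{2} = \left(- \frac{25}{2}\right)^{2} = \frac{625}{4}$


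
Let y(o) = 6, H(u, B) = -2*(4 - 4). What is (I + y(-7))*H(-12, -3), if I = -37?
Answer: 0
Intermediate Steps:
H(u, B) = 0 (H(u, B) = -2*0 = 0)
(I + y(-7))*H(-12, -3) = (-37 + 6)*0 = -31*0 = 0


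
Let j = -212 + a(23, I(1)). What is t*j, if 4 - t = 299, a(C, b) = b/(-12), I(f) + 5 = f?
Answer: 187325/3 ≈ 62442.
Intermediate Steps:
I(f) = -5 + f
a(C, b) = -b/12 (a(C, b) = b*(-1/12) = -b/12)
t = -295 (t = 4 - 1*299 = 4 - 299 = -295)
j = -635/3 (j = -212 - (-5 + 1)/12 = -212 - 1/12*(-4) = -212 + ⅓ = -635/3 ≈ -211.67)
t*j = -295*(-635/3) = 187325/3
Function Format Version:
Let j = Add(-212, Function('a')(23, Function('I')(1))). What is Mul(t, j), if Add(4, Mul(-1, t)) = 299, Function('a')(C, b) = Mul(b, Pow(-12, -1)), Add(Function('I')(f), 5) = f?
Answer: Rational(187325, 3) ≈ 62442.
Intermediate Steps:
Function('I')(f) = Add(-5, f)
Function('a')(C, b) = Mul(Rational(-1, 12), b) (Function('a')(C, b) = Mul(b, Rational(-1, 12)) = Mul(Rational(-1, 12), b))
t = -295 (t = Add(4, Mul(-1, 299)) = Add(4, -299) = -295)
j = Rational(-635, 3) (j = Add(-212, Mul(Rational(-1, 12), Add(-5, 1))) = Add(-212, Mul(Rational(-1, 12), -4)) = Add(-212, Rational(1, 3)) = Rational(-635, 3) ≈ -211.67)
Mul(t, j) = Mul(-295, Rational(-635, 3)) = Rational(187325, 3)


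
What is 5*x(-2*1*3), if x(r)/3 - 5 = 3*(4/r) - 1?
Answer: 30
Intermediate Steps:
x(r) = 12 + 36/r (x(r) = 15 + 3*(3*(4/r) - 1) = 15 + 3*(12/r - 1) = 15 + 3*(-1 + 12/r) = 15 + (-3 + 36/r) = 12 + 36/r)
5*x(-2*1*3) = 5*(12 + 36/((-2*1*3))) = 5*(12 + 36/((-2*3))) = 5*(12 + 36/(-6)) = 5*(12 + 36*(-1/6)) = 5*(12 - 6) = 5*6 = 30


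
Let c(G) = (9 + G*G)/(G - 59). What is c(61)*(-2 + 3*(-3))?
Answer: -20515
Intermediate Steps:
c(G) = (9 + G²)/(-59 + G)
c(61)*(-2 + 3*(-3)) = ((9 + 61²)/(-59 + 61))*(-2 + 3*(-3)) = ((9 + 3721)/2)*(-2 - 9) = ((½)*3730)*(-11) = 1865*(-11) = -20515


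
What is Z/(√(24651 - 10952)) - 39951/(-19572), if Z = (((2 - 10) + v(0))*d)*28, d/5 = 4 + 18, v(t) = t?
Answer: 13317/6524 - 3520*√13699/1957 ≈ -208.48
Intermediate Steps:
d = 110 (d = 5*(4 + 18) = 5*22 = 110)
Z = -24640 (Z = (((2 - 10) + 0)*110)*28 = ((-8 + 0)*110)*28 = -8*110*28 = -880*28 = -24640)
Z/(√(24651 - 10952)) - 39951/(-19572) = -24640/√(24651 - 10952) - 39951/(-19572) = -24640*√13699/13699 - 39951*(-1/19572) = -3520*√13699/1957 + 13317/6524 = 13317/6524 - 3520*√13699/1957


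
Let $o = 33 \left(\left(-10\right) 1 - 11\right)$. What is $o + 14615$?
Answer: $13922$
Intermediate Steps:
$o = -693$ ($o = 33 \left(-10 - 11\right) = 33 \left(-21\right) = -693$)
$o + 14615 = -693 + 14615 = 13922$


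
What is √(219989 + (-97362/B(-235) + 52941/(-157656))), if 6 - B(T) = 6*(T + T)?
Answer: √3743260866882338434/4125332 ≈ 468.99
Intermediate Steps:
B(T) = 6 - 12*T (B(T) = 6 - 6*(T + T) = 6 - 6*2*T = 6 - 12*T)
√(219989 + (-97362/B(-235) + 52941/(-157656))) = √(219989 + (-97362/(6 - 12*(-235)) + 52941/(-157656))) = √(219989 + (-97362/(6 + 2820) + 52941*(-1/157656))) = √(219989 + (-97362/2826 - 17647/52552)) = √(219989 + (-97362*1/2826 - 17647/52552)) = √(219989 + (-5409/157 - 17647/52552)) = √(219989 - 287024347/8250664) = √(1814768298349/8250664) = √3743260866882338434/4125332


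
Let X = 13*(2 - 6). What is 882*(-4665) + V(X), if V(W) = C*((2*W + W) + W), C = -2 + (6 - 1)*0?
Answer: -4114114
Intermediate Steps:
X = -52 (X = 13*(-4) = -52)
C = -2 (C = -2 + 5*0 = -2 + 0 = -2)
V(W) = -8*W (V(W) = -2*((2*W + W) + W) = -2*(3*W + W) = -8*W)
882*(-4665) + V(X) = 882*(-4665) - 8*(-52) = -4114530 + 416 = -4114114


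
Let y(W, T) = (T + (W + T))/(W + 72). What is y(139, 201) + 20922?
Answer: 4415083/211 ≈ 20925.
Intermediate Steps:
y(W, T) = (W + 2*T)/(72 + W) (y(W, T) = (T + (T + W))/(72 + W) = (W + 2*T)/(72 + W))
y(139, 201) + 20922 = (139 + 2*201)/(72 + 139) + 20922 = (139 + 402)/211 + 20922 = (1/211)*541 + 20922 = 541/211 + 20922 = 4415083/211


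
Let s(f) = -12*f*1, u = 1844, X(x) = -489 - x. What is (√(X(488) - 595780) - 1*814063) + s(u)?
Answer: -836191 + I*√596757 ≈ -8.3619e+5 + 772.5*I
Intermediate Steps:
s(f) = -12*f
(√(X(488) - 595780) - 1*814063) + s(u) = (√((-489 - 1*488) - 595780) - 1*814063) - 12*1844 = (√((-489 - 488) - 595780) - 814063) - 22128 = (√(-977 - 595780) - 814063) - 22128 = (√(-596757) - 814063) - 22128 = (I*√596757 - 814063) - 22128 = (-814063 + I*√596757) - 22128 = -836191 + I*√596757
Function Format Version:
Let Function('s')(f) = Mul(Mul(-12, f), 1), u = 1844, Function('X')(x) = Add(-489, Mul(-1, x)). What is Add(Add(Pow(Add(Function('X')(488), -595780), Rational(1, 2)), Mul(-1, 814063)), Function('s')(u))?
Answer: Add(-836191, Mul(I, Pow(596757, Rational(1, 2)))) ≈ Add(-8.3619e+5, Mul(772.50, I))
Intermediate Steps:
Function('s')(f) = Mul(-12, f)
Add(Add(Pow(Add(Function('X')(488), -595780), Rational(1, 2)), Mul(-1, 814063)), Function('s')(u)) = Add(Add(Pow(Add(Add(-489, Mul(-1, 488)), -595780), Rational(1, 2)), Mul(-1, 814063)), Mul(-12, 1844)) = Add(Add(Pow(Add(Add(-489, -488), -595780), Rational(1, 2)), -814063), -22128) = Add(Add(Pow(Add(-977, -595780), Rational(1, 2)), -814063), -22128) = Add(Add(Pow(-596757, Rational(1, 2)), -814063), -22128) = Add(Add(Mul(I, Pow(596757, Rational(1, 2))), -814063), -22128) = Add(Add(-814063, Mul(I, Pow(596757, Rational(1, 2)))), -22128) = Add(-836191, Mul(I, Pow(596757, Rational(1, 2))))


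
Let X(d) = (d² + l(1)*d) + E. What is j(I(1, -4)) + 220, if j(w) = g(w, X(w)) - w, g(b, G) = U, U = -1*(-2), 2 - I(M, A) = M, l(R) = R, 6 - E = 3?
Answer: 221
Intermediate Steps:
E = 3 (E = 6 - 1*3 = 6 - 3 = 3)
X(d) = 3 + d + d² (X(d) = (d² + 1*d) + 3 = (d² + d) + 3 = (d + d²) + 3 = 3 + d + d²)
I(M, A) = 2 - M
U = 2
g(b, G) = 2
j(w) = 2 - w
j(I(1, -4)) + 220 = (2 - (2 - 1*1)) + 220 = (2 - (2 - 1)) + 220 = (2 - 1*1) + 220 = (2 - 1) + 220 = 1 + 220 = 221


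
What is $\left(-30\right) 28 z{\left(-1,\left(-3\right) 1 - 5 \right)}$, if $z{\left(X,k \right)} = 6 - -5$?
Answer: $-9240$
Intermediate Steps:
$z{\left(X,k \right)} = 11$ ($z{\left(X,k \right)} = 6 + 5 = 11$)
$\left(-30\right) 28 z{\left(-1,\left(-3\right) 1 - 5 \right)} = \left(-30\right) 28 \cdot 11 = \left(-840\right) 11 = -9240$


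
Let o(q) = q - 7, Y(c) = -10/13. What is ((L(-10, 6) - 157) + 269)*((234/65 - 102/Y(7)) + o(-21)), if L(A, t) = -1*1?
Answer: 60051/5 ≈ 12010.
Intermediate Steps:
Y(c) = -10/13 (Y(c) = -10*1/13 = -10/13)
L(A, t) = -1
o(q) = -7 + q
((L(-10, 6) - 157) + 269)*((234/65 - 102/Y(7)) + o(-21)) = ((-1 - 157) + 269)*((234/65 - 102/(-10/13)) + (-7 - 21)) = (-158 + 269)*((234*(1/65) - 102*(-13/10)) - 28) = 111*((18/5 + 663/5) - 28) = 111*(681/5 - 28) = 111*(541/5) = 60051/5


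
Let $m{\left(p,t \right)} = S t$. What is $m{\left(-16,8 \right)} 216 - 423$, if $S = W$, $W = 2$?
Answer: $3033$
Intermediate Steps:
$S = 2$
$m{\left(p,t \right)} = 2 t$
$m{\left(-16,8 \right)} 216 - 423 = 2 \cdot 8 \cdot 216 - 423 = 16 \cdot 216 - 423 = 3456 - 423 = 3033$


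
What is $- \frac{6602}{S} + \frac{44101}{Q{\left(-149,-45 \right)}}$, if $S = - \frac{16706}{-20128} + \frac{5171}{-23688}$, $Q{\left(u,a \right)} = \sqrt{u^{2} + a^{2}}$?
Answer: $- \frac{196736325408}{18228115} + \frac{44101 \sqrt{24226}}{24226} \approx -10510.0$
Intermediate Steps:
$Q{\left(u,a \right)} = \sqrt{a^{2} + u^{2}}$
$S = \frac{18228115}{29799504}$ ($S = \left(-16706\right) \left(- \frac{1}{20128}\right) + 5171 \left(- \frac{1}{23688}\right) = \frac{8353}{10064} - \frac{5171}{23688} = \frac{18228115}{29799504} \approx 0.61169$)
$- \frac{6602}{S} + \frac{44101}{Q{\left(-149,-45 \right)}} = - \frac{6602}{\frac{18228115}{29799504}} + \frac{44101}{\sqrt{\left(-45\right)^{2} + \left(-149\right)^{2}}} = \left(-6602\right) \frac{29799504}{18228115} + \frac{44101}{\sqrt{2025 + 22201}} = - \frac{196736325408}{18228115} + \frac{44101}{\sqrt{24226}} = - \frac{196736325408}{18228115} + 44101 \frac{\sqrt{24226}}{24226} = - \frac{196736325408}{18228115} + \frac{44101 \sqrt{24226}}{24226}$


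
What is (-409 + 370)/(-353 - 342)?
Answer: 39/695 ≈ 0.056115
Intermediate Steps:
(-409 + 370)/(-353 - 342) = -39/(-695) = -39*(-1/695) = 39/695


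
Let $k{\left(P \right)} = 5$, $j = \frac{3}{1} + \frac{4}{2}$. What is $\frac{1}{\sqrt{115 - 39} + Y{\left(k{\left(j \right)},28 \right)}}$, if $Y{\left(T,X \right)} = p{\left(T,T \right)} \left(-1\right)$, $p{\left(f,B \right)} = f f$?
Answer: $- \frac{25}{549} - \frac{2 \sqrt{19}}{549} \approx -0.061417$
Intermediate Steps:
$p{\left(f,B \right)} = f^{2}$
$j = 5$ ($j = 3 \cdot 1 + 4 \cdot \frac{1}{2} = 3 + 2 = 5$)
$Y{\left(T,X \right)} = - T^{2}$ ($Y{\left(T,X \right)} = T^{2} \left(-1\right) = - T^{2}$)
$\frac{1}{\sqrt{115 - 39} + Y{\left(k{\left(j \right)},28 \right)}} = \frac{1}{\sqrt{115 - 39} - 5^{2}} = \frac{1}{\sqrt{76} - 25} = \frac{1}{2 \sqrt{19} - 25} = \frac{1}{-25 + 2 \sqrt{19}}$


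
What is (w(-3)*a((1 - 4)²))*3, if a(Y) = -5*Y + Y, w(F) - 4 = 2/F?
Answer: -360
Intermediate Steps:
w(F) = 4 + 2/F
a(Y) = -4*Y
(w(-3)*a((1 - 4)²))*3 = ((4 + 2/(-3))*(-4*(1 - 4)²))*3 = ((4 + 2*(-⅓))*(-4*(-3)²))*3 = ((4 - ⅔)*(-4*9))*3 = ((10/3)*(-36))*3 = -120*3 = -360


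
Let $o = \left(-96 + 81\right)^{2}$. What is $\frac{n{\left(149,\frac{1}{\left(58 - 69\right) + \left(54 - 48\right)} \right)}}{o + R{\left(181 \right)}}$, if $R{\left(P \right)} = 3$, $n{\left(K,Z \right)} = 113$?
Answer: $\frac{113}{228} \approx 0.49561$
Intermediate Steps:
$o = 225$ ($o = \left(-15\right)^{2} = 225$)
$\frac{n{\left(149,\frac{1}{\left(58 - 69\right) + \left(54 - 48\right)} \right)}}{o + R{\left(181 \right)}} = \frac{113}{225 + 3} = \frac{113}{228}$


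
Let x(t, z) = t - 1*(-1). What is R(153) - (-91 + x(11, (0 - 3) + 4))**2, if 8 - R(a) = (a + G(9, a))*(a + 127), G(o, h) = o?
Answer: -51593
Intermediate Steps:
x(t, z) = 1 + t (x(t, z) = t + 1 = 1 + t)
R(a) = 8 - (9 + a)*(127 + a) (R(a) = 8 - (a + 9)*(a + 127) = 8 - (9 + a)*(127 + a))
R(153) - (-91 + x(11, (0 - 3) + 4))**2 = (-1135 - 1*153**2 - 136*153) - (-91 + (1 + 11))**2 = (-1135 - 1*23409 - 20808) - (-91 + 12)**2 = (-1135 - 23409 - 20808) - 1*(-79)**2 = -45352 - 1*6241 = -45352 - 6241 = -51593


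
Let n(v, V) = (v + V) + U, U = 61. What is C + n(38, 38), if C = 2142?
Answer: 2279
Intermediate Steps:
n(v, V) = 61 + V + v (n(v, V) = (v + V) + 61 = (V + v) + 61 = 61 + V + v)
C + n(38, 38) = 2142 + (61 + 38 + 38) = 2142 + 137 = 2279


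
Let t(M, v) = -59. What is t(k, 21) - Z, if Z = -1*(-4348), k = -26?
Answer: -4407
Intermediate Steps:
Z = 4348
t(k, 21) - Z = -59 - 1*4348 = -59 - 4348 = -4407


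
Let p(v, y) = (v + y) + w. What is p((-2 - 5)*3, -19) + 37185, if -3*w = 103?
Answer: 111332/3 ≈ 37111.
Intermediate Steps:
w = -103/3 (w = -1/3*103 = -103/3 ≈ -34.333)
p(v, y) = -103/3 + v + y (p(v, y) = (v + y) - 103/3 = -103/3 + v + y)
p((-2 - 5)*3, -19) + 37185 = (-103/3 + (-2 - 5)*3 - 19) + 37185 = (-103/3 - 7*3 - 19) + 37185 = (-103/3 - 21 - 19) + 37185 = -223/3 + 37185 = 111332/3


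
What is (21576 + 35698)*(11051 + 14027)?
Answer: 1436317372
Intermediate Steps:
(21576 + 35698)*(11051 + 14027) = 57274*25078 = 1436317372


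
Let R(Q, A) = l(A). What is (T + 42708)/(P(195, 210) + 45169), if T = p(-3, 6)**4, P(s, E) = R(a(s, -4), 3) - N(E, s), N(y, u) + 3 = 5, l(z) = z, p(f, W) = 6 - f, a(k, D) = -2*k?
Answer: 49269/45170 ≈ 1.0907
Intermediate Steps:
N(y, u) = 2 (N(y, u) = -3 + 5 = 2)
R(Q, A) = A
P(s, E) = 1 (P(s, E) = 3 - 1*2 = 3 - 2 = 1)
T = 6561 (T = (6 - 1*(-3))**4 = (6 + 3)**4 = 9**4 = 6561)
(T + 42708)/(P(195, 210) + 45169) = (6561 + 42708)/(1 + 45169) = 49269/45170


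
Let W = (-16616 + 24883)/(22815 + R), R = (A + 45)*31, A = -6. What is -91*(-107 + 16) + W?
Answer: 28421573/3432 ≈ 8281.3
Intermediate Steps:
R = 1209 (R = (-6 + 45)*31 = 39*31 = 1209)
W = 1181/3432 (W = (-16616 + 24883)/(22815 + 1209) = 8267/24024 = 8267*(1/24024) = 1181/3432 ≈ 0.34411)
-91*(-107 + 16) + W = -91*(-107 + 16) + 1181/3432 = -91*(-91) + 1181/3432 = 8281 + 1181/3432 = 28421573/3432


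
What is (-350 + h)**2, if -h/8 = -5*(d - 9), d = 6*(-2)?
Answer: 1416100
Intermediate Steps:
d = -12
h = -840 (h = -(-40)*(-12 - 9) = -(-40)*(-21) = -8*105 = -840)
(-350 + h)**2 = (-350 - 840)**2 = (-1190)**2 = 1416100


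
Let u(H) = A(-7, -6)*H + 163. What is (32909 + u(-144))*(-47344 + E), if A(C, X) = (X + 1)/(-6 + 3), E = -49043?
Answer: -3164577984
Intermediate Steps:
A(C, X) = -1/3 - X/3 (A(C, X) = (1 + X)/(-3) = (1 + X)*(-1/3) = -1/3 - X/3)
u(H) = 163 + 5*H/3 (u(H) = (-1/3 - 1/3*(-6))*H + 163 = (-1/3 + 2)*H + 163 = 5*H/3 + 163 = 163 + 5*H/3)
(32909 + u(-144))*(-47344 + E) = (32909 + (163 + (5/3)*(-144)))*(-47344 - 49043) = (32909 + (163 - 240))*(-96387) = (32909 - 77)*(-96387) = 32832*(-96387) = -3164577984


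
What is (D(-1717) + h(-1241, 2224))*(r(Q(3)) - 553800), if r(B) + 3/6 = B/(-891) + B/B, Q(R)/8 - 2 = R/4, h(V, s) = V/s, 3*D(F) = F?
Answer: 342922424744113/1080864 ≈ 3.1727e+8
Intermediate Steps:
D(F) = F/3
Q(R) = 16 + 2*R (Q(R) = 16 + 8*(R/4) = 16 + 2*R)
r(B) = 1/2 - B/891 (r(B) = -1/2 + (B/(-891) + B/B) = -1/2 + (B*(-1/891) + 1) = -1/2 + (-B/891 + 1) = -1/2 + (1 - B/891) = 1/2 - B/891)
(D(-1717) + h(-1241, 2224))*(r(Q(3)) - 553800) = ((1/3)*(-1717) - 1241/2224)*((1/2 - (16 + 2*3)/891) - 553800) = (-1717/3 - 1241*1/2224)*((1/2 - (16 + 6)/891) - 553800) = (-1717/3 - 1241/2224)*((1/2 - 1/891*22) - 553800) = -3822331*((1/2 - 2/81) - 553800)/6672 = -3822331*(77/162 - 553800)/6672 = -3822331/6672*(-89715523/162) = 342922424744113/1080864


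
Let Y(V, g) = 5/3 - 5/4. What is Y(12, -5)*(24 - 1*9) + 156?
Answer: 649/4 ≈ 162.25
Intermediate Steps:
Y(V, g) = 5/12 (Y(V, g) = 5*(1/3) - 5*1/4 = 5/3 - 5/4 = 5/12)
Y(12, -5)*(24 - 1*9) + 156 = 5*(24 - 1*9)/12 + 156 = 5*(24 - 9)/12 + 156 = (5/12)*15 + 156 = 25/4 + 156 = 649/4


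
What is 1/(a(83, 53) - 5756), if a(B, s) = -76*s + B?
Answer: -1/9701 ≈ -0.00010308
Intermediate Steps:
a(B, s) = B - 76*s
1/(a(83, 53) - 5756) = 1/((83 - 76*53) - 5756) = 1/((83 - 4028) - 5756) = 1/(-3945 - 5756) = 1/(-9701) = -1/9701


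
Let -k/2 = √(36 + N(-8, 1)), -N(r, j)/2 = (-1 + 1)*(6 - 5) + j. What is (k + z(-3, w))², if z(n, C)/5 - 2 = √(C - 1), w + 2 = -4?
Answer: (10 - 2*√34 + 5*I*√7)² ≈ -172.24 - 43.97*I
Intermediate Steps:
w = -6 (w = -2 - 4 = -6)
z(n, C) = 10 + 5*√(-1 + C) (z(n, C) = 10 + 5*√(C - 1) = 10 + 5*√(-1 + C))
N(r, j) = -2*j (N(r, j) = -2*((-1 + 1)*(6 - 5) + j) = -2*(0*1 + j) = -2*(0 + j) = -2*j)
k = -2*√34 (k = -2*√(36 - 2*1) = -2*√(36 - 2) = -2*√34 ≈ -11.662)
(k + z(-3, w))² = (-2*√34 + (10 + 5*√(-1 - 6)))² = (-2*√34 + (10 + 5*√(-7)))² = (-2*√34 + (10 + 5*(I*√7)))² = (-2*√34 + (10 + 5*I*√7))² = (10 - 2*√34 + 5*I*√7)²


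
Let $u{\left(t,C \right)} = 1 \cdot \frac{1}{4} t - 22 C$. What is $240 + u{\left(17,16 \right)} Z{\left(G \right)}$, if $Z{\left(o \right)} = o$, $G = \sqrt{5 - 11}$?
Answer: $240 - \frac{1391 i \sqrt{6}}{4} \approx 240.0 - 851.81 i$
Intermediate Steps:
$G = i \sqrt{6}$ ($G = \sqrt{-6} = i \sqrt{6} \approx 2.4495 i$)
$u{\left(t,C \right)} = - 22 C + \frac{t}{4}$ ($u{\left(t,C \right)} = 1 \cdot \frac{1}{4} t - 22 C = \frac{t}{4} - 22 C = - 22 C + \frac{t}{4}$)
$240 + u{\left(17,16 \right)} Z{\left(G \right)} = 240 + \left(\left(-22\right) 16 + \frac{1}{4} \cdot 17\right) i \sqrt{6} = 240 + \left(-352 + \frac{17}{4}\right) i \sqrt{6} = 240 - \frac{1391 i \sqrt{6}}{4}$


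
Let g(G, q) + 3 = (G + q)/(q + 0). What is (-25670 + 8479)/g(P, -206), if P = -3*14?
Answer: 1770673/185 ≈ 9571.2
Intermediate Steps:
P = -42
g(G, q) = -3 + (G + q)/q (g(G, q) = -3 + (G + q)/(q + 0) = -3 + (G + q)/q)
(-25670 + 8479)/g(P, -206) = (-25670 + 8479)/(-2 - 42/(-206)) = -17191/(-2 - 42*(-1/206)) = -17191/(-2 + 21/103) = -17191/(-185/103) = -17191*(-103/185) = 1770673/185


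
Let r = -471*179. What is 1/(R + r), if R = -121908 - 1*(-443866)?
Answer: 1/237649 ≈ 4.2079e-6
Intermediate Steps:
r = -84309
R = 321958 (R = -121908 + 443866 = 321958)
1/(R + r) = 1/(321958 - 84309) = 1/237649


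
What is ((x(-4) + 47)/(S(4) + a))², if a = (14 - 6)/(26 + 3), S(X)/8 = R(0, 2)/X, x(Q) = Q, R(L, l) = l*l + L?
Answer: 1555009/57600 ≈ 26.997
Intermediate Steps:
R(L, l) = L + l² (R(L, l) = l² + L = L + l²)
S(X) = 32/X (S(X) = 8*((0 + 2²)/X) = 8*((0 + 4)/X) = 8*(4/X) = 32/X)
a = 8/29 ≈ 0.27586
((x(-4) + 47)/(S(4) + a))² = ((-4 + 47)/(32/4 + 8/29))² = (43/(32*(¼) + 8/29))² = (43/(8 + 8/29))² = (43/(240/29))² = (43*(29/240))² = (1247/240)² = 1555009/57600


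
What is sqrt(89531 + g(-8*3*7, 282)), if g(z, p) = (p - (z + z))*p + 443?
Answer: 5*sqrt(10570) ≈ 514.05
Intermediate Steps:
g(z, p) = 443 + p*(p - 2*z) (g(z, p) = (p - 2*z)*p + 443 = p*(p - 2*z) + 443 = 443 + p*(p - 2*z))
sqrt(89531 + g(-8*3*7, 282)) = sqrt(89531 + (443 + 282**2 - 2*282*-8*3*7)) = sqrt(89531 + (443 + 79524 - 2*282*(-24*7))) = sqrt(89531 + (443 + 79524 - 2*282*(-168))) = sqrt(89531 + (443 + 79524 + 94752)) = sqrt(89531 + 174719) = sqrt(264250) = 5*sqrt(10570)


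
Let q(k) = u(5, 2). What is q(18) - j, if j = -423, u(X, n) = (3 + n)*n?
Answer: 433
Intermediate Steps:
u(X, n) = n*(3 + n)
q(k) = 10 (q(k) = 2*(3 + 2) = 2*5 = 10)
q(18) - j = 10 - 1*(-423) = 10 + 423 = 433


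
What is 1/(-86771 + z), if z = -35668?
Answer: -1/122439 ≈ -8.1673e-6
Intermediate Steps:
1/(-86771 + z) = 1/(-86771 - 35668) = 1/(-122439) = -1/122439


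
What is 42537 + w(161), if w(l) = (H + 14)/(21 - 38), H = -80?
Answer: 723195/17 ≈ 42541.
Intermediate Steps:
w(l) = 66/17 (w(l) = (-80 + 14)/(21 - 38) = -66/(-17) = -66*(-1/17) = 66/17)
42537 + w(161) = 42537 + 66/17 = 723195/17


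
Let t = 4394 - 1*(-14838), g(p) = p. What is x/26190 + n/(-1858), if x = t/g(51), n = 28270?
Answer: -9431055811/620428005 ≈ -15.201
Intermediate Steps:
t = 19232 (t = 4394 + 14838 = 19232)
x = 19232/51 ≈ 377.10
x/26190 + n/(-1858) = (19232/51)/26190 + 28270/(-1858) = (19232/51)*(1/26190) + 28270*(-1/1858) = 9616/667845 - 14135/929 = -9431055811/620428005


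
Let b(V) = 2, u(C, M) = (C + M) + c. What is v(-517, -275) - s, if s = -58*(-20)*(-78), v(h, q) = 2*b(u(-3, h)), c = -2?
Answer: 90484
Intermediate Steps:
u(C, M) = -2 + C + M (u(C, M) = (C + M) - 2 = -2 + C + M)
v(h, q) = 4 (v(h, q) = 2*2 = 4)
s = -90480 (s = 1160*(-78) = -90480)
v(-517, -275) - s = 4 - 1*(-90480) = 4 + 90480 = 90484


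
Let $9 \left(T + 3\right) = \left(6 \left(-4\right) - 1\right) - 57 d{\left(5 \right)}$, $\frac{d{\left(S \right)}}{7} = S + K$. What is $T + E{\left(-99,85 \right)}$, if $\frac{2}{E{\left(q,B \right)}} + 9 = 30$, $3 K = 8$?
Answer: $- \frac{2419}{7} \approx -345.57$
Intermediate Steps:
$K = \frac{8}{3}$ ($K = \frac{1}{3} \cdot 8 = \frac{8}{3} \approx 2.6667$)
$d{\left(S \right)} = \frac{56}{3} + 7 S$ ($d{\left(S \right)} = 7 \left(S + \frac{8}{3}\right) = 7 \left(\frac{8}{3} + S\right) = \frac{56}{3} + 7 S$)
$E{\left(q,B \right)} = \frac{2}{21}$ ($E{\left(q,B \right)} = \frac{2}{-9 + 30} = \frac{2}{21}$)
$T = - \frac{1037}{3}$ ($T = -3 + \frac{\left(6 \left(-4\right) - 1\right) - 57 \left(\frac{56}{3} + 7 \cdot 5\right)}{9} = -3 + \frac{\left(-24 - 1\right) - 57 \left(\frac{56}{3} + 35\right)}{9} = -3 + \frac{-25 - 3059}{9} = -3 + \frac{1}{9} \left(-3084\right) = -3 - \frac{1028}{3} = - \frac{1037}{3} \approx -345.67$)
$T + E{\left(-99,85 \right)} = - \frac{1037}{3} + \frac{2}{21} = - \frac{2419}{7}$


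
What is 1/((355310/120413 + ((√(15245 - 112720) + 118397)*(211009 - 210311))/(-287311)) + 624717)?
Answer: 747371668389308353961074509/466683020569831336129098400344269 + 14538661797618156910*I*√3899/466683020569831336129098400344269 ≈ 1.6015e-6 + 1.9453e-12*I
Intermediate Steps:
1/((355310/120413 + ((√(15245 - 112720) + 118397)*(211009 - 210311))/(-287311)) + 624717) = 1/((355310*(1/120413) + ((√(-97475) + 118397)*698)*(-1/287311)) + 624717) = 1/((355310/120413 + ((5*I*√3899 + 118397)*698)*(-1/287311)) + 624717) = 1/((355310/120413 + ((118397 + 5*I*√3899)*698)*(-1/287311)) + 624717) = 1/((355310/120413 + (82641106 + 3490*I*√3899)*(-1/287311)) + 624717) = 1/((355310/120413 + (-82641106/287311 - 3490*I*√3899/287311)) + 624717) = 1/((-9848979025368/34595979443 - 3490*I*√3899/287311) + 624717) = 1/(21602847510667263/34595979443 - 3490*I*√3899/287311)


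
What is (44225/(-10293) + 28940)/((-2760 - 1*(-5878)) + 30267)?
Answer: 59567039/68726361 ≈ 0.86673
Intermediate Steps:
(44225/(-10293) + 28940)/((-2760 - 1*(-5878)) + 30267) = (44225*(-1/10293) + 28940)/((-2760 + 5878) + 30267) = (-44225/10293 + 28940)/(3118 + 30267) = (297835195/10293)/33385 = (297835195/10293)*(1/33385) = 59567039/68726361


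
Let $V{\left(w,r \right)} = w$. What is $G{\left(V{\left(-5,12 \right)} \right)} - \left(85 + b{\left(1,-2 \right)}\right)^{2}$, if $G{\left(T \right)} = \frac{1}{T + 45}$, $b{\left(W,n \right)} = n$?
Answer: $- \frac{275559}{40} \approx -6889.0$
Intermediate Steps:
$G{\left(T \right)} = \frac{1}{45 + T}$
$G{\left(V{\left(-5,12 \right)} \right)} - \left(85 + b{\left(1,-2 \right)}\right)^{2} = \frac{1}{45 - 5} - \left(85 - 2\right)^{2} = \frac{1}{40} - 83^{2} = \frac{1}{40} - 6889 = - \frac{275559}{40}$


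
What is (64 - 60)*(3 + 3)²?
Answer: 144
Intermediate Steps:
(64 - 60)*(3 + 3)² = 4*6² = 4*36 = 144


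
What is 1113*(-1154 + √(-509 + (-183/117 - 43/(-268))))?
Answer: -1284402 + 371*I*√13939673007/1742 ≈ -1.2844e+6 + 25145.0*I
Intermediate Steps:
1113*(-1154 + √(-509 + (-183/117 - 43/(-268)))) = 1113*(-1154 + √(-509 + (-183*1/117 - 43*(-1/268)))) = 1113*(-1154 + √(-509 + (-61/39 + 43/268))) = 1113*(-1154 + √(-509 - 14671/10452)) = 1113*(-1154 + √(-5334739/10452)) = 1113*(-1154 + I*√13939673007/5226) = -1284402 + 371*I*√13939673007/1742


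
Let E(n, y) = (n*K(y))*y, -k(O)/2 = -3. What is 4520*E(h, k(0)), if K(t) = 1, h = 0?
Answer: 0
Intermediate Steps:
k(O) = 6 (k(O) = -2*(-3) = 6)
E(n, y) = n*y (E(n, y) = (n*1)*y = n*y)
4520*E(h, k(0)) = 4520*(0*6) = 4520*0 = 0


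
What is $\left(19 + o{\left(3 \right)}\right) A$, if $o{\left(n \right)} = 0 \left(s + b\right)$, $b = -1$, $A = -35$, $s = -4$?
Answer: $-665$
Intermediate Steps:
$o{\left(n \right)} = 0$ ($o{\left(n \right)} = 0 \left(-4 - 1\right) = 0 \left(-5\right) = 0$)
$\left(19 + o{\left(3 \right)}\right) A = \left(19 + 0\right) \left(-35\right) = 19 \left(-35\right) = -665$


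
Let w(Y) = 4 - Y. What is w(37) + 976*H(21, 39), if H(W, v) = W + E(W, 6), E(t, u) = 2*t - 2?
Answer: 59503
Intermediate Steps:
E(t, u) = -2 + 2*t
H(W, v) = -2 + 3*W (H(W, v) = W + (-2 + 2*W) = -2 + 3*W)
w(37) + 976*H(21, 39) = (4 - 1*37) + 976*(-2 + 3*21) = (4 - 37) + 976*(-2 + 63) = -33 + 976*61 = -33 + 59536 = 59503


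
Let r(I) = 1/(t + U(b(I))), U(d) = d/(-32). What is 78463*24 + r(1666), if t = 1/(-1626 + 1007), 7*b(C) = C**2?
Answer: 115547038615600/61359621 ≈ 1.8831e+6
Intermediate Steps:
b(C) = C**2/7
U(d) = -d/32 (U(d) = d*(-1/32) = -d/32)
t = -1/619 (t = 1/(-619) = -1/619 ≈ -0.0016155)
r(I) = 1/(-1/619 - I**2/224)
78463*24 + r(1666) = 78463*24 - 138656/(224 + 619*1666**2) = 1883112 - 138656/(224 + 619*2775556) = 1883112 - 138656/(224 + 1718069164) = 1883112 - 138656/1718069388 = 1883112 - 138656*1/1718069388 = 1883112 - 4952/61359621 = 115547038615600/61359621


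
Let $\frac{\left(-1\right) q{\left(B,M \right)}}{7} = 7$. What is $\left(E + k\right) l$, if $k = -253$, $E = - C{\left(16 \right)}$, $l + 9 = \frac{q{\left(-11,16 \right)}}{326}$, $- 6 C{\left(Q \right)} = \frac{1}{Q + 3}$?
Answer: $\frac{4528037}{1956} \approx 2314.9$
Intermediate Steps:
$q{\left(B,M \right)} = -49$ ($q{\left(B,M \right)} = \left(-7\right) 7 = -49$)
$C{\left(Q \right)} = - \frac{1}{6 \left(3 + Q\right)}$ ($C{\left(Q \right)} = - \frac{1}{6 \left(Q + 3\right)} = - \frac{1}{6 \left(3 + Q\right)}$)
$l = - \frac{2983}{326}$ ($l = -9 - \frac{49}{326} = - \frac{2983}{326} \approx -9.1503$)
$E = \frac{1}{114}$ ($E = - \frac{-1}{18 + 6 \cdot 16} = - \frac{-1}{18 + 96} = - \frac{-1}{114} = \left(-1\right) \left(- \frac{1}{114}\right) = \frac{1}{114} \approx 0.0087719$)
$\left(E + k\right) l = \left(\frac{1}{114} - 253\right) \left(- \frac{2983}{326}\right) = \left(- \frac{28841}{114}\right) \left(- \frac{2983}{326}\right) = \frac{4528037}{1956}$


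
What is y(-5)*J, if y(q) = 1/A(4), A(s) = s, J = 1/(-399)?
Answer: -1/1596 ≈ -0.00062657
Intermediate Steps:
J = -1/399 ≈ -0.0025063
y(q) = ¼ (y(q) = 1/4 = ¼)
y(-5)*J = (¼)*(-1/399) = -1/1596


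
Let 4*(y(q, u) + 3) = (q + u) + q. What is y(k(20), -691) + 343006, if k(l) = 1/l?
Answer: 13713211/40 ≈ 3.4283e+5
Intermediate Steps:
y(q, u) = -3 + q/2 + u/4 (y(q, u) = -3 + ((q + u) + q)/4 = -3 + (u + 2*q)/4 = -3 + (q/2 + u/4) = -3 + q/2 + u/4)
y(k(20), -691) + 343006 = (-3 + (½)/20 + (¼)*(-691)) + 343006 = (-3 + (½)*(1/20) - 691/4) + 343006 = (-3 + 1/40 - 691/4) + 343006 = -7029/40 + 343006 = 13713211/40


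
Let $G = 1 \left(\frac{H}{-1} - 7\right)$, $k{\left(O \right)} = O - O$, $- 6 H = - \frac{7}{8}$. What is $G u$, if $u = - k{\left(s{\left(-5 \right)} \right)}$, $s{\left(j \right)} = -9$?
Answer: $0$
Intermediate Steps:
$H = \frac{7}{48}$ ($H = - \frac{\left(-7\right) \frac{1}{8}}{6} = \left(- \frac{1}{6}\right) \left(- \frac{7}{8}\right) = \frac{7}{48} \approx 0.14583$)
$k{\left(O \right)} = 0$
$u = 0$ ($u = \left(-1\right) 0 = 0$)
$G = - \frac{343}{48}$ ($G = 1 \left(\frac{7}{48 \left(-1\right)} - 7\right) = 1 \left(\frac{7}{48} \left(-1\right) - 7\right) = 1 \left(- \frac{7}{48} - 7\right) = 1 \left(- \frac{343}{48}\right) = - \frac{343}{48} \approx -7.1458$)
$G u = \left(- \frac{343}{48}\right) 0 = 0$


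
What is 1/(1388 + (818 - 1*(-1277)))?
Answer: 1/3483 ≈ 0.00028711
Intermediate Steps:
1/(1388 + (818 - 1*(-1277))) = 1/(1388 + (818 + 1277)) = 1/(1388 + 2095) = 1/3483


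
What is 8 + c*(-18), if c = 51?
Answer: -910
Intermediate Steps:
8 + c*(-18) = 8 + 51*(-18) = 8 - 918 = -910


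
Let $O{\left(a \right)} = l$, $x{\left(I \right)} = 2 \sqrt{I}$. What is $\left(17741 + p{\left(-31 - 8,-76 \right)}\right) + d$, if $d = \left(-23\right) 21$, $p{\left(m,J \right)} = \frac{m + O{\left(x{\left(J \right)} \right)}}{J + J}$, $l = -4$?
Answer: $\frac{2623259}{152} \approx 17258.0$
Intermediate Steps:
$O{\left(a \right)} = -4$
$p{\left(m,J \right)} = \frac{-4 + m}{2 J}$ ($p{\left(m,J \right)} = \frac{m - 4}{J + J} = \frac{-4 + m}{2 J}$)
$d = -483$
$\left(17741 + p{\left(-31 - 8,-76 \right)}\right) + d = \left(17741 + \frac{-4 - 39}{2 \left(-76\right)}\right) - 483 = \left(17741 + \frac{1}{2} \left(- \frac{1}{76}\right) \left(-4 - 39\right)\right) - 483 = \left(17741 + \frac{1}{2} \left(- \frac{1}{76}\right) \left(-43\right)\right) - 483 = \left(17741 + \frac{43}{152}\right) - 483 = \frac{2696675}{152} - 483 = \frac{2623259}{152}$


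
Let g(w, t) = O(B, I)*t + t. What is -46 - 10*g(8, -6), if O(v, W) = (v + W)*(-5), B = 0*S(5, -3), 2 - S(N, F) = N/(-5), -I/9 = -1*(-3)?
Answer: 8114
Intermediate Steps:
I = -27 (I = -(-9)*(-3) = -9*3 = -27)
S(N, F) = 2 + N/5 (S(N, F) = 2 - N/(-5) = 2 - N*(-1)/5 = 2 - (-1)*N/5 = 2 + N/5)
B = 0 (B = 0*(2 + (⅕)*5) = 0*(2 + 1) = 0*3 = 0)
O(v, W) = -5*W - 5*v (O(v, W) = (W + v)*(-5) = -5*W - 5*v)
g(w, t) = 136*t (g(w, t) = (-5*(-27) - 5*0)*t + t = (135 + 0)*t + t = 135*t + t = 136*t)
-46 - 10*g(8, -6) = -46 - 1360*(-6) = -46 - 10*(-816) = -46 + 8160 = 8114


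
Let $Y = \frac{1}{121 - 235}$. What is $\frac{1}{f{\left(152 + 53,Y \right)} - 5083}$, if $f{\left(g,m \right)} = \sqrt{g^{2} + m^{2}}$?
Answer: $- \frac{66058668}{335230052543} - \frac{114 \sqrt{546156901}}{335230052543} \approx -0.000205$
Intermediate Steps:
$Y = - \frac{1}{114}$ ($Y = \frac{1}{-114} = - \frac{1}{114} \approx -0.0087719$)
$\frac{1}{f{\left(152 + 53,Y \right)} - 5083} = \frac{1}{\sqrt{\left(152 + 53\right)^{2} + \left(- \frac{1}{114}\right)^{2}} - 5083} = \frac{1}{\sqrt{205^{2} + \frac{1}{12996}} - 5083} = \frac{1}{\sqrt{42025 + \frac{1}{12996}} - 5083} = \frac{1}{\sqrt{\frac{546156901}{12996}} - 5083} = \frac{1}{\frac{\sqrt{546156901}}{114} - 5083} = \frac{1}{-5083 + \frac{\sqrt{546156901}}{114}}$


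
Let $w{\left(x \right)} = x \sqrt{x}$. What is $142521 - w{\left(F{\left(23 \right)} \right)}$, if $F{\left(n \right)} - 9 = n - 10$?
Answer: $142521 - 22 \sqrt{22} \approx 1.4242 \cdot 10^{5}$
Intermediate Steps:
$F{\left(n \right)} = -1 + n$ ($F{\left(n \right)} = 9 + \left(n - 10\right) = 9 + \left(-10 + n\right) = -1 + n$)
$w{\left(x \right)} = x^{\frac{3}{2}}$
$142521 - w{\left(F{\left(23 \right)} \right)} = 142521 - \left(-1 + 23\right)^{\frac{3}{2}} = 142521 - 22^{\frac{3}{2}} = 142521 - 22 \sqrt{22}$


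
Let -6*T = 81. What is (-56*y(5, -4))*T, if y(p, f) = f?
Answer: -3024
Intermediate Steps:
T = -27/2 (T = -⅙*81 = -27/2 ≈ -13.500)
(-56*y(5, -4))*T = -56*(-4)*(-27/2) = 224*(-27/2) = -3024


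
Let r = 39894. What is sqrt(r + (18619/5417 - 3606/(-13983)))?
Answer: sqrt(25434528041515828827)/25248637 ≈ 199.74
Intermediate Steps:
sqrt(r + (18619/5417 - 3606/(-13983))) = sqrt(39894 + (18619/5417 - 3606/(-13983))) = sqrt(39894 + (18619*(1/5417) - 3606*(-1/13983))) = sqrt(39894 + (18619/5417 + 1202/4661)) = sqrt(39894 + 93294393/25248637) = sqrt(1007362418871/25248637) = sqrt(25434528041515828827)/25248637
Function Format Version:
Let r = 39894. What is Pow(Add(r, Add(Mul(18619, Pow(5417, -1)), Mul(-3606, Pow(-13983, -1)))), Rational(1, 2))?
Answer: Mul(Rational(1, 25248637), Pow(25434528041515828827, Rational(1, 2))) ≈ 199.74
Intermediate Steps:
Pow(Add(r, Add(Mul(18619, Pow(5417, -1)), Mul(-3606, Pow(-13983, -1)))), Rational(1, 2)) = Pow(Add(39894, Add(Mul(18619, Pow(5417, -1)), Mul(-3606, Pow(-13983, -1)))), Rational(1, 2)) = Pow(Add(39894, Add(Mul(18619, Rational(1, 5417)), Mul(-3606, Rational(-1, 13983)))), Rational(1, 2)) = Pow(Add(39894, Add(Rational(18619, 5417), Rational(1202, 4661))), Rational(1, 2)) = Pow(Add(39894, Rational(93294393, 25248637)), Rational(1, 2)) = Pow(Rational(1007362418871, 25248637), Rational(1, 2)) = Mul(Rational(1, 25248637), Pow(25434528041515828827, Rational(1, 2)))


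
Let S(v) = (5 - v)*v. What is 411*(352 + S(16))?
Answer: 72336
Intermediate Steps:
S(v) = v*(5 - v)
411*(352 + S(16)) = 411*(352 + 16*(5 - 1*16)) = 411*(352 + 16*(5 - 16)) = 411*(352 + 16*(-11)) = 411*(352 - 176) = 411*176 = 72336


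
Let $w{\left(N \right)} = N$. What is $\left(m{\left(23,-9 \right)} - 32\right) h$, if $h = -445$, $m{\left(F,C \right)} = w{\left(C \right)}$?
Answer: $18245$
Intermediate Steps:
$m{\left(F,C \right)} = C$
$\left(m{\left(23,-9 \right)} - 32\right) h = \left(-9 - 32\right) \left(-445\right) = \left(-41\right) \left(-445\right) = 18245$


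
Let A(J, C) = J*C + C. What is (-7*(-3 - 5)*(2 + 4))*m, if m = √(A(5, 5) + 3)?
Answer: 336*√33 ≈ 1930.2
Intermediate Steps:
A(J, C) = C + C*J (A(J, C) = C*J + C = C + C*J)
m = √33 (m = √(5*(1 + 5) + 3) = √(5*6 + 3) = √(30 + 3) = √33 ≈ 5.7446)
(-7*(-3 - 5)*(2 + 4))*m = (-7*(-3 - 5)*(2 + 4))*√33 = (-(-56)*6)*√33 = (-7*(-48))*√33 = 336*√33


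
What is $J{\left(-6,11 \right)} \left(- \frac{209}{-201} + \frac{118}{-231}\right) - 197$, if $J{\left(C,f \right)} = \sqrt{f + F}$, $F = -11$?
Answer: $-197$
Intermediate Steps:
$J{\left(C,f \right)} = \sqrt{-11 + f}$ ($J{\left(C,f \right)} = \sqrt{f - 11} = \sqrt{-11 + f}$)
$J{\left(-6,11 \right)} \left(- \frac{209}{-201} + \frac{118}{-231}\right) - 197 = \sqrt{-11 + 11} \left(- \frac{209}{-201} + \frac{118}{-231}\right) - 197 = \sqrt{0} \left(\left(-209\right) \left(- \frac{1}{201}\right) + 118 \left(- \frac{1}{231}\right)\right) - 197 = 0 \left(\frac{209}{201} - \frac{118}{231}\right) - 197 = 0 \cdot \frac{2729}{5159} - 197 = 0 - 197 = -197$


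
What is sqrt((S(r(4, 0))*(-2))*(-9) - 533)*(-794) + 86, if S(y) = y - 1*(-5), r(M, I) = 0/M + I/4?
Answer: 86 - 794*I*sqrt(443) ≈ 86.0 - 16712.0*I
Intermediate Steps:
r(M, I) = I/4 (r(M, I) = 0 + I*(1/4) = 0 + I/4 = I/4)
S(y) = 5 + y (S(y) = y + 5 = 5 + y)
sqrt((S(r(4, 0))*(-2))*(-9) - 533)*(-794) + 86 = sqrt(((5 + (1/4)*0)*(-2))*(-9) - 533)*(-794) + 86 = sqrt(((5 + 0)*(-2))*(-9) - 533)*(-794) + 86 = sqrt((5*(-2))*(-9) - 533)*(-794) + 86 = sqrt(-10*(-9) - 533)*(-794) + 86 = sqrt(90 - 533)*(-794) + 86 = sqrt(-443)*(-794) + 86 = (I*sqrt(443))*(-794) + 86 = -794*I*sqrt(443) + 86 = 86 - 794*I*sqrt(443)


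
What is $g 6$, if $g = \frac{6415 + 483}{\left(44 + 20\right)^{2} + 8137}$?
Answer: $\frac{41388}{12233} \approx 3.3833$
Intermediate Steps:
$g = \frac{6898}{12233}$ ($g = \frac{6898}{64^{2} + 8137} = \frac{6898}{4096 + 8137} = \frac{6898}{12233} \approx 0.56388$)
$g 6 = \frac{6898}{12233} \cdot 6 = \frac{41388}{12233}$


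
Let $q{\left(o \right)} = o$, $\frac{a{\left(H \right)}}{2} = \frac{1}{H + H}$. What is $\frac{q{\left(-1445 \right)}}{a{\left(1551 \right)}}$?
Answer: $-2241195$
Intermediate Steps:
$a{\left(H \right)} = \frac{1}{H}$ ($a{\left(H \right)} = \frac{2}{H + H} = \frac{2}{2 H} = 2 \frac{1}{2 H} = \frac{1}{H}$)
$\frac{q{\left(-1445 \right)}}{a{\left(1551 \right)}} = - \frac{1445}{\frac{1}{1551}} = - 1445 \frac{1}{\frac{1}{1551}} = \left(-1445\right) 1551 = -2241195$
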